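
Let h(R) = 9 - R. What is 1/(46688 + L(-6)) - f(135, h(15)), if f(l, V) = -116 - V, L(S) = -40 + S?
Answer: 5130621/46642 ≈ 110.00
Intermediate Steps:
1/(46688 + L(-6)) - f(135, h(15)) = 1/(46688 + (-40 - 6)) - (-116 - (9 - 1*15)) = 1/(46688 - 46) - (-116 - (9 - 15)) = 1/46642 - (-116 - 1*(-6)) = 1/46642 - (-116 + 6) = 1/46642 - 1*(-110) = 1/46642 + 110 = 5130621/46642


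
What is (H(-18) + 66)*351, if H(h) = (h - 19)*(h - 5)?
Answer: 321867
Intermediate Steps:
H(h) = (-19 + h)*(-5 + h)
(H(-18) + 66)*351 = ((95 + (-18)² - 24*(-18)) + 66)*351 = ((95 + 324 + 432) + 66)*351 = (851 + 66)*351 = 917*351 = 321867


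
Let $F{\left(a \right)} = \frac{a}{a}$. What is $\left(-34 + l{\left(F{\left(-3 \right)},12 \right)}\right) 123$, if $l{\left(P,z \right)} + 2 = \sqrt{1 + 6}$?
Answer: $-4428 + 123 \sqrt{7} \approx -4102.6$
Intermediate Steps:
$F{\left(a \right)} = 1$
$l{\left(P,z \right)} = -2 + \sqrt{7}$ ($l{\left(P,z \right)} = -2 + \sqrt{1 + 6} = -2 + \sqrt{7}$)
$\left(-34 + l{\left(F{\left(-3 \right)},12 \right)}\right) 123 = \left(-34 - \left(2 - \sqrt{7}\right)\right) 123 = \left(-36 + \sqrt{7}\right) 123 = -4428 + 123 \sqrt{7}$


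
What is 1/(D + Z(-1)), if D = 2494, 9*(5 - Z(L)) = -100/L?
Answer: 9/22391 ≈ 0.00040195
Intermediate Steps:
Z(L) = 5 + 100/(9*L) (Z(L) = 5 - (-100)/(9*L) = 5 + 100/(9*L))
1/(D + Z(-1)) = 1/(2494 + (5 + (100/9)/(-1))) = 1/(2494 + (5 + (100/9)*(-1))) = 1/(2494 + (5 - 100/9)) = 1/(2494 - 55/9) = 1/(22391/9) = 9/22391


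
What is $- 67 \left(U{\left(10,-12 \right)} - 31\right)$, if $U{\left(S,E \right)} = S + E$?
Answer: $2211$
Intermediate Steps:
$U{\left(S,E \right)} = E + S$
$- 67 \left(U{\left(10,-12 \right)} - 31\right) = - 67 \left(\left(-12 + 10\right) - 31\right) = - 67 \left(-2 - 31\right) = \left(-67\right) \left(-33\right) = 2211$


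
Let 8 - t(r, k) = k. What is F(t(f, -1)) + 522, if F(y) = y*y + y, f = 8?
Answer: 612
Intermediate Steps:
t(r, k) = 8 - k
F(y) = y + y² (F(y) = y² + y = y + y²)
F(t(f, -1)) + 522 = (8 - 1*(-1))*(1 + (8 - 1*(-1))) + 522 = (8 + 1)*(1 + (8 + 1)) + 522 = 9*(1 + 9) + 522 = 9*10 + 522 = 90 + 522 = 612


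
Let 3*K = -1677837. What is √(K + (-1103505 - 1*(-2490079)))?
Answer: √827295 ≈ 909.56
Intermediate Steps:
K = -559279 (K = (⅓)*(-1677837) = -559279)
√(K + (-1103505 - 1*(-2490079))) = √(-559279 + (-1103505 - 1*(-2490079))) = √(-559279 + (-1103505 + 2490079)) = √(-559279 + 1386574) = √827295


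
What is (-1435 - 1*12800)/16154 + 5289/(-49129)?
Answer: -784789821/793629866 ≈ -0.98886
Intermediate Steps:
(-1435 - 1*12800)/16154 + 5289/(-49129) = (-1435 - 12800)*(1/16154) + 5289*(-1/49129) = -14235*1/16154 - 5289/49129 = -14235/16154 - 5289/49129 = -784789821/793629866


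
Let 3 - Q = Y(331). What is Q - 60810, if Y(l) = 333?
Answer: -61140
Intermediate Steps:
Q = -330 (Q = 3 - 1*333 = 3 - 333 = -330)
Q - 60810 = -330 - 60810 = -61140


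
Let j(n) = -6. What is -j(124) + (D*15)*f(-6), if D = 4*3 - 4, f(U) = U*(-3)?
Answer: 2166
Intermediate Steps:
f(U) = -3*U
D = 8 (D = 12 - 4 = 8)
-j(124) + (D*15)*f(-6) = -1*(-6) + (8*15)*(-3*(-6)) = 6 + 120*18 = 6 + 2160 = 2166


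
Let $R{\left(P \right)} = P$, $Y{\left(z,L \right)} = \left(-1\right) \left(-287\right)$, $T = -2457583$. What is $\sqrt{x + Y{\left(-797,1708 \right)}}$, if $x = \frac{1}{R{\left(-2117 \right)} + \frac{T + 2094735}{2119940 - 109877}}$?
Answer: $\frac{\sqrt{367047588554913410}}{35761901} \approx 16.941$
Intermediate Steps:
$Y{\left(z,L \right)} = 287$
$x = - \frac{118239}{250333307}$ ($x = \frac{1}{-2117 + \frac{-2457583 + 2094735}{2119940 - 109877}} = \frac{1}{-2117 - \frac{362848}{2010063}} = \frac{1}{-2117 - \frac{21344}{118239}} = \frac{1}{- \frac{250333307}{118239}} = - \frac{118239}{250333307} \approx -0.00047233$)
$\sqrt{x + Y{\left(-797,1708 \right)}} = \sqrt{- \frac{118239}{250333307} + 287} = \sqrt{\frac{71845540870}{250333307}} = \frac{\sqrt{367047588554913410}}{35761901}$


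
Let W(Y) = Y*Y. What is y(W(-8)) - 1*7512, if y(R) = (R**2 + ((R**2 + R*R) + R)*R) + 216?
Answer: 525184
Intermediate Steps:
W(Y) = Y**2
y(R) = 216 + R**2 + R*(R + 2*R**2) (y(R) = (R**2 + ((R**2 + R**2) + R)*R) + 216 = (R**2 + (2*R**2 + R)*R) + 216 = (R**2 + (R + 2*R**2)*R) + 216 = (R**2 + R*(R + 2*R**2)) + 216 = 216 + R**2 + R*(R + 2*R**2))
y(W(-8)) - 1*7512 = (216 + 2*((-8)**2)**2 + 2*((-8)**2)**3) - 1*7512 = (216 + 2*64**2 + 2*64**3) - 7512 = (216 + 2*4096 + 2*262144) - 7512 = (216 + 8192 + 524288) - 7512 = 532696 - 7512 = 525184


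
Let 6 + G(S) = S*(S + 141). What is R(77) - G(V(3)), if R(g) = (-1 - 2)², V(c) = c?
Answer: -417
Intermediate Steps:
R(g) = 9 (R(g) = (-3)² = 9)
G(S) = -6 + S*(141 + S) (G(S) = -6 + S*(S + 141) = -6 + S*(141 + S))
R(77) - G(V(3)) = 9 - (-6 + 3² + 141*3) = 9 - (-6 + 9 + 423) = 9 - 1*426 = 9 - 426 = -417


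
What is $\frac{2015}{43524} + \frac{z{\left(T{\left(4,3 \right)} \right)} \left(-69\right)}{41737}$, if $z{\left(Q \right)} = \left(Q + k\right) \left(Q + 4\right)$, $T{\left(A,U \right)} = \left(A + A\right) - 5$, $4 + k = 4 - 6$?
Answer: $\frac{365177}{4507596} \approx 0.081014$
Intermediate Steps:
$k = -6$ ($k = -4 + \left(4 - 6\right) = -4 - 2 = -6$)
$T{\left(A,U \right)} = -5 + 2 A$ ($T{\left(A,U \right)} = 2 A - 5 = -5 + 2 A$)
$z{\left(Q \right)} = \left(-6 + Q\right) \left(4 + Q\right)$ ($z{\left(Q \right)} = \left(Q - 6\right) \left(Q + 4\right) = \left(-6 + Q\right) \left(4 + Q\right)$)
$\frac{2015}{43524} + \frac{z{\left(T{\left(4,3 \right)} \right)} \left(-69\right)}{41737} = \frac{2015}{43524} + \frac{\left(-24 + \left(-5 + 2 \cdot 4\right)^{2} - 2 \left(-5 + 2 \cdot 4\right)\right) \left(-69\right)}{41737} = 2015 \cdot \frac{1}{43524} + \left(-24 + \left(-5 + 8\right)^{2} - 2 \left(-5 + 8\right)\right) \left(-69\right) \frac{1}{41737} = \frac{5}{108} + \left(-24 + 3^{2} - 6\right) \left(-69\right) \frac{1}{41737} = \frac{5}{108} + \left(-24 + 9 - 6\right) \left(-69\right) \frac{1}{41737} = \frac{5}{108} + \left(-21\right) \left(-69\right) \frac{1}{41737} = \frac{5}{108} + 1449 \cdot \frac{1}{41737} = \frac{5}{108} + \frac{1449}{41737} = \frac{365177}{4507596}$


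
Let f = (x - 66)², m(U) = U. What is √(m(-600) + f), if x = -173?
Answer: √56521 ≈ 237.74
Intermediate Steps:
f = 57121 (f = (-173 - 66)² = (-239)² = 57121)
√(m(-600) + f) = √(-600 + 57121) = √56521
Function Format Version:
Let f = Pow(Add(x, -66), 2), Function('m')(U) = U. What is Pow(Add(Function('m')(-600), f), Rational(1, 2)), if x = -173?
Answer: Pow(56521, Rational(1, 2)) ≈ 237.74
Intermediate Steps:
f = 57121 (f = Pow(Add(-173, -66), 2) = Pow(-239, 2) = 57121)
Pow(Add(Function('m')(-600), f), Rational(1, 2)) = Pow(Add(-600, 57121), Rational(1, 2)) = Pow(56521, Rational(1, 2))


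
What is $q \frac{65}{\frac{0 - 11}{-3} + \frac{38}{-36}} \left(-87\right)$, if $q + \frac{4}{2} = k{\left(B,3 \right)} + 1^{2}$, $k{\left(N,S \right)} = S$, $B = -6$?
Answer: $- \frac{203580}{47} \approx -4331.5$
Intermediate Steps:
$q = 2$ ($q = -2 + \left(3 + 1^{2}\right) = -2 + \left(3 + 1\right) = -2 + 4 = 2$)
$q \frac{65}{\frac{0 - 11}{-3} + \frac{38}{-36}} \left(-87\right) = 2 \frac{65}{\frac{0 - 11}{-3} + \frac{38}{-36}} \left(-87\right) = 2 \frac{65}{\left(0 - 11\right) \left(- \frac{1}{3}\right) + 38 \left(- \frac{1}{36}\right)} \left(-87\right) = 2 \frac{65}{\left(-11\right) \left(- \frac{1}{3}\right) - \frac{19}{18}} \left(-87\right) = 2 \frac{65}{\frac{11}{3} - \frac{19}{18}} \left(-87\right) = 2 \frac{65}{\frac{47}{18}} \left(-87\right) = 2 \cdot 65 \cdot \frac{18}{47} \left(-87\right) = 2 \cdot \frac{1170}{47} \left(-87\right) = \frac{2340}{47} \left(-87\right) = - \frac{203580}{47}$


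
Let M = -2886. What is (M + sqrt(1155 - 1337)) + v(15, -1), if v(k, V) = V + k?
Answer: -2872 + I*sqrt(182) ≈ -2872.0 + 13.491*I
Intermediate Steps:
(M + sqrt(1155 - 1337)) + v(15, -1) = (-2886 + sqrt(1155 - 1337)) + (-1 + 15) = (-2886 + sqrt(-182)) + 14 = (-2886 + I*sqrt(182)) + 14 = -2872 + I*sqrt(182)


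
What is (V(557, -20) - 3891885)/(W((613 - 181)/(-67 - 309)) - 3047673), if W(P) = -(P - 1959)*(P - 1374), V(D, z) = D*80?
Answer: 8498740925/12686661921 ≈ 0.66990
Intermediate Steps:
V(D, z) = 80*D
W(P) = -(-1959 + P)*(-1374 + P)
(V(557, -20) - 3891885)/(W((613 - 181)/(-67 - 309)) - 3047673) = (80*557 - 3891885)/((-2691666 - ((613 - 181)/(-67 - 309))² + 3333*((613 - 181)/(-67 - 309))) - 3047673) = (44560 - 3891885)/((-2691666 - (432/(-376))² + 3333*(432/(-376))) - 3047673) = -3847325/((-2691666 - (432*(-1/376))² + 3333*(432*(-1/376))) - 3047673) = -3847325/((-2691666 - (-54/47)² + 3333*(-54/47)) - 3047673) = -3847325/((-2691666 - 1*2916/2209 - 179982/47) - 3047673) = -3847325/((-2691666 - 2916/2209 - 179982/47) - 3047673) = -3847325/(-5954352264/2209 - 3047673) = -3847325/(-12686661921/2209) = -3847325*(-2209/12686661921) = 8498740925/12686661921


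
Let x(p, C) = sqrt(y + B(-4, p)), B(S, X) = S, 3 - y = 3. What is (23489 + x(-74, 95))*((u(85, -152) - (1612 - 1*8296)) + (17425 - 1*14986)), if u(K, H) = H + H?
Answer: 207149491 + 17638*I ≈ 2.0715e+8 + 17638.0*I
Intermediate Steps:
y = 0 (y = 3 - 1*3 = 3 - 3 = 0)
u(K, H) = 2*H
x(p, C) = 2*I (x(p, C) = sqrt(0 - 4) = sqrt(-4) = 2*I)
(23489 + x(-74, 95))*((u(85, -152) - (1612 - 1*8296)) + (17425 - 1*14986)) = (23489 + 2*I)*((2*(-152) - (1612 - 1*8296)) + (17425 - 1*14986)) = (23489 + 2*I)*((-304 - (1612 - 8296)) + (17425 - 14986)) = (23489 + 2*I)*((-304 - 1*(-6684)) + 2439) = (23489 + 2*I)*((-304 + 6684) + 2439) = (23489 + 2*I)*(6380 + 2439) = (23489 + 2*I)*8819 = 207149491 + 17638*I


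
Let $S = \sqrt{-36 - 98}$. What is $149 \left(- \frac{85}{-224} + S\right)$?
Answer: $\frac{12665}{224} + 149 i \sqrt{134} \approx 56.54 + 1724.8 i$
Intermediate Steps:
$S = i \sqrt{134}$ ($S = \sqrt{-134} = i \sqrt{134} \approx 11.576 i$)
$149 \left(- \frac{85}{-224} + S\right) = 149 \left(- \frac{85}{-224} + i \sqrt{134}\right) = 149 \left(\left(-85\right) \left(- \frac{1}{224}\right) + i \sqrt{134}\right) = 149 \left(\frac{85}{224} + i \sqrt{134}\right) = \frac{12665}{224} + 149 i \sqrt{134}$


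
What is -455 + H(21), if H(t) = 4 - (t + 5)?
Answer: -477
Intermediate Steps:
H(t) = -1 - t (H(t) = 4 - (5 + t) = 4 + (-5 - t) = -1 - t)
-455 + H(21) = -455 + (-1 - 1*21) = -455 + (-1 - 21) = -455 - 22 = -477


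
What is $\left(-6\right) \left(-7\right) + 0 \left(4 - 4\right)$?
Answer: $42$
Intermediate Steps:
$\left(-6\right) \left(-7\right) + 0 \left(4 - 4\right) = 42 + 0 \cdot 0 = 42 + 0 = 42$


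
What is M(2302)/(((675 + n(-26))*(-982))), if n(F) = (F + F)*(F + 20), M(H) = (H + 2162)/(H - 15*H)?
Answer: 186/1301519723 ≈ 1.4291e-7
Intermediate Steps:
M(H) = -(2162 + H)/(14*H) (M(H) = (2162 + H)/((-14*H)) = (2162 + H)*(-1/(14*H)) = -(2162 + H)/(14*H))
n(F) = 2*F*(20 + F) (n(F) = (2*F)*(20 + F) = 2*F*(20 + F))
M(2302)/(((675 + n(-26))*(-982))) = ((1/14)*(-2162 - 1*2302)/2302)/(((675 + 2*(-26)*(20 - 26))*(-982))) = ((1/14)*(1/2302)*(-2162 - 2302))/(((675 + 2*(-26)*(-6))*(-982))) = ((1/14)*(1/2302)*(-4464))/(((675 + 312)*(-982))) = -1116/(8057*(987*(-982))) = -1116/8057/(-969234) = -1116/8057*(-1/969234) = 186/1301519723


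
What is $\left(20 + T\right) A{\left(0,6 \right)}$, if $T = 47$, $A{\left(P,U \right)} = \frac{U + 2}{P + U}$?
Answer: $\frac{268}{3} \approx 89.333$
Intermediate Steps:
$A{\left(P,U \right)} = \frac{2 + U}{P + U}$
$\left(20 + T\right) A{\left(0,6 \right)} = \left(20 + 47\right) \frac{2 + 6}{0 + 6} = 67 \cdot \frac{1}{6} \cdot 8 = 67 \cdot \frac{4}{3} = \frac{268}{3}$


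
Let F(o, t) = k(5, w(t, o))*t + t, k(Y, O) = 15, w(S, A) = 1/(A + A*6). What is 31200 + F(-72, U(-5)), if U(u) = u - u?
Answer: 31200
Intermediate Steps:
w(S, A) = 1/(7*A) (w(S, A) = 1/(A + 6*A) = 1/(7*A))
U(u) = 0
F(o, t) = 16*t (F(o, t) = 15*t + t = 16*t)
31200 + F(-72, U(-5)) = 31200 + 16*0 = 31200 + 0 = 31200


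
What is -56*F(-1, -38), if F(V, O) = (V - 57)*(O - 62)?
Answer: -324800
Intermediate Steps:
F(V, O) = (-62 + O)*(-57 + V) (F(V, O) = (-57 + V)*(-62 + O) = (-62 + O)*(-57 + V))
-56*F(-1, -38) = -56*(3534 - 62*(-1) - 57*(-38) - 38*(-1)) = -56*(3534 + 62 + 2166 + 38) = -56*5800 = -324800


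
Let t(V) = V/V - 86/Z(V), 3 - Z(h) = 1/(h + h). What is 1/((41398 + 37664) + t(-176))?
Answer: 1057/83539319 ≈ 1.2653e-5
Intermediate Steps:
Z(h) = 3 - 1/(2*h) (Z(h) = 3 - 1/(h + h) = 3 - 1/(2*h))
t(V) = 1 - 86/(3 - 1/(2*V)) (t(V) = V/V - 86/(3 - 1/(2*V)) = 1 - 86/(3 - 1/(2*V)))
1/((41398 + 37664) + t(-176)) = 1/((41398 + 37664) + (-1 - 166*(-176))/(-1 + 6*(-176))) = 1/(79062 + (-1 + 29216)/(-1 - 1056)) = 1/(79062 + 29215/(-1057)) = 1/(79062 - 1/1057*29215) = 1/(79062 - 29215/1057) = 1/(83539319/1057) = 1057/83539319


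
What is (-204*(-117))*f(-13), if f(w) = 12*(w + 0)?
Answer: -3723408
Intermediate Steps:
f(w) = 12*w
(-204*(-117))*f(-13) = (-204*(-117))*(12*(-13)) = 23868*(-156) = -3723408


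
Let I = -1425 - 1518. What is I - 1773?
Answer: -4716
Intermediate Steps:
I = -2943
I - 1773 = -2943 - 1773 = -4716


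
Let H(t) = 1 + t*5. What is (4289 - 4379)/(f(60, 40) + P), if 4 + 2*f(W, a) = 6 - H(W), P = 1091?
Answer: -180/1883 ≈ -0.095592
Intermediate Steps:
H(t) = 1 + 5*t
f(W, a) = ½ - 5*W/2 (f(W, a) = -2 + (6 - (1 + 5*W))/2 = -2 + (6 + (-1 - 5*W))/2 = -2 + (5 - 5*W)/2 = -2 + (5/2 - 5*W/2) = ½ - 5*W/2)
(4289 - 4379)/(f(60, 40) + P) = (4289 - 4379)/((½ - 5/2*60) + 1091) = -90/((½ - 150) + 1091) = -90/(-299/2 + 1091) = -90/1883/2 = -90*2/1883 = -180/1883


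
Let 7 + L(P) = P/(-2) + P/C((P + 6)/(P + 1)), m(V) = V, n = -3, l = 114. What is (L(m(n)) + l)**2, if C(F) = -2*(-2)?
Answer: 185761/16 ≈ 11610.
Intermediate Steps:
C(F) = 4
L(P) = -7 - P/4 (L(P) = -7 + (P/(-2) + P/4) = -7 + (P*(-1/2) + P*(1/4)) = -7 + (-P/2 + P/4) = -7 - P/4)
(L(m(n)) + l)**2 = ((-7 - 1/4*(-3)) + 114)**2 = ((-7 + 3/4) + 114)**2 = (-25/4 + 114)**2 = (431/4)**2 = 185761/16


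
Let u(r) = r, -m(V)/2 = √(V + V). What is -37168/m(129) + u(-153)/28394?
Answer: -153/28394 + 9292*√258/129 ≈ 1157.0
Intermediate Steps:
m(V) = -2*√2*√V (m(V) = -2*√(V + V) = -2*√2*√V)
-37168/m(129) + u(-153)/28394 = -37168*(-√258/516) - 153/28394 = -37168*(-√258/516) - 153*1/28394 = -(-9292)*√258/129 - 153/28394 = 9292*√258/129 - 153/28394 = -153/28394 + 9292*√258/129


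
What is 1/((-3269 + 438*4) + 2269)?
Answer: 1/752 ≈ 0.0013298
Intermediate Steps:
1/((-3269 + 438*4) + 2269) = 1/((-3269 + 1752) + 2269) = 1/(-1517 + 2269) = 1/752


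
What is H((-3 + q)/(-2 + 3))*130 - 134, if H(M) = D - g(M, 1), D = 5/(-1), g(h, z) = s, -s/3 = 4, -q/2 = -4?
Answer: 776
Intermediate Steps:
q = 8 (q = -2*(-4) = 8)
s = -12 (s = -3*4 = -12)
g(h, z) = -12
D = -5 (D = 5*(-1) = -5)
H(M) = 7 (H(M) = -5 - 1*(-12) = -5 + 12 = 7)
H((-3 + q)/(-2 + 3))*130 - 134 = 7*130 - 134 = 910 - 134 = 776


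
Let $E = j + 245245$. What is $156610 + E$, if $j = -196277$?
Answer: $205578$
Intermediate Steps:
$E = 48968$ ($E = -196277 + 245245 = 48968$)
$156610 + E = 156610 + 48968 = 205578$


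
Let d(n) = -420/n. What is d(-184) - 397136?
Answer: -18268151/46 ≈ -3.9713e+5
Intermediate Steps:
d(-184) - 397136 = -420/(-184) - 397136 = -420*(-1/184) - 397136 = 105/46 - 397136 = -18268151/46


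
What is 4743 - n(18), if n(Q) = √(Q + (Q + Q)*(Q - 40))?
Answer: 4743 - 3*I*√86 ≈ 4743.0 - 27.821*I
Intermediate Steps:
n(Q) = √(Q + 2*Q*(-40 + Q)) (n(Q) = √(Q + (2*Q)*(-40 + Q)) = √(Q + 2*Q*(-40 + Q)))
4743 - n(18) = 4743 - √(18*(-79 + 2*18)) = 4743 - √(18*(-79 + 36)) = 4743 - √(18*(-43)) = 4743 - √(-774) = 4743 - 3*I*√86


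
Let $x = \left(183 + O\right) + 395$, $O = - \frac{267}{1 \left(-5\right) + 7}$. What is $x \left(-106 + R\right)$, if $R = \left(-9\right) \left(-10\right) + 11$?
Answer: $- \frac{4445}{2} \approx -2222.5$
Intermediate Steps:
$O = - \frac{267}{2}$ ($O = - \frac{267}{-5 + 7} = - \frac{267}{2} \approx -133.5$)
$x = \frac{889}{2}$ ($x = \left(183 - \frac{267}{2}\right) + 395 = \frac{99}{2} + 395 = \frac{889}{2} \approx 444.5$)
$R = 101$ ($R = 90 + 11 = 101$)
$x \left(-106 + R\right) = \frac{889 \left(-106 + 101\right)}{2} = \frac{889}{2} \left(-5\right) = - \frac{4445}{2}$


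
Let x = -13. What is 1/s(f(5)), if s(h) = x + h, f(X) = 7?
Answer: -1/6 ≈ -0.16667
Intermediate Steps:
s(h) = -13 + h
1/s(f(5)) = 1/(-13 + 7) = 1/(-6) = -1/6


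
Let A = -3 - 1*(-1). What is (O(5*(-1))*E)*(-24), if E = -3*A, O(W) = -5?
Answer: 720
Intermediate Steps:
A = -2 (A = -3 + 1 = -2)
E = 6 (E = -3*(-2) = 6)
(O(5*(-1))*E)*(-24) = -5*6*(-24) = -30*(-24) = 720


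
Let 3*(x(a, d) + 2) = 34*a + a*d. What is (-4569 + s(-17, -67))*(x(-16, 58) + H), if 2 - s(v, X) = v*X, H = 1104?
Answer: -3488268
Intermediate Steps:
s(v, X) = 2 - X*v (s(v, X) = 2 - v*X = 2 - X*v)
x(a, d) = -2 + 34*a/3 + a*d/3 (x(a, d) = -2 + (34*a + a*d)/3 = -2 + (34*a/3 + a*d/3) = -2 + 34*a/3 + a*d/3)
(-4569 + s(-17, -67))*(x(-16, 58) + H) = (-4569 + (2 - 1*(-67)*(-17)))*((-2 + (34/3)*(-16) + (⅓)*(-16)*58) + 1104) = (-4569 + (2 - 1139))*((-2 - 544/3 - 928/3) + 1104) = (-4569 - 1137)*(-1478/3 + 1104) = -5706*1834/3 = -3488268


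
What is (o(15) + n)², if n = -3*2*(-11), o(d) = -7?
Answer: 3481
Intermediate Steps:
n = 66 (n = -6*(-11) = 66)
(o(15) + n)² = (-7 + 66)² = 59² = 3481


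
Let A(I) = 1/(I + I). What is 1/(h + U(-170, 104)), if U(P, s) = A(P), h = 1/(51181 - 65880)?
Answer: -4997660/15039 ≈ -332.31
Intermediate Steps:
h = -1/14699 (h = 1/(-14699) = -1/14699 ≈ -6.8032e-5)
A(I) = 1/(2*I)
U(P, s) = 1/(2*P)
1/(h + U(-170, 104)) = 1/(-1/14699 + (1/2)/(-170)) = 1/(-1/14699 + (1/2)*(-1/170)) = 1/(-1/14699 - 1/340) = 1/(-15039/4997660) = -4997660/15039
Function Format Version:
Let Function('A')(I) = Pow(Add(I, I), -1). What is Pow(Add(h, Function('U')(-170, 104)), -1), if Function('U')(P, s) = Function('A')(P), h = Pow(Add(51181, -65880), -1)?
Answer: Rational(-4997660, 15039) ≈ -332.31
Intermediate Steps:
h = Rational(-1, 14699) (h = Pow(-14699, -1) = Rational(-1, 14699) ≈ -6.8032e-5)
Function('A')(I) = Mul(Rational(1, 2), Pow(I, -1)) (Function('A')(I) = Pow(Mul(2, I), -1) = Mul(Rational(1, 2), Pow(I, -1)))
Function('U')(P, s) = Mul(Rational(1, 2), Pow(P, -1))
Pow(Add(h, Function('U')(-170, 104)), -1) = Pow(Add(Rational(-1, 14699), Mul(Rational(1, 2), Pow(-170, -1))), -1) = Pow(Add(Rational(-1, 14699), Mul(Rational(1, 2), Rational(-1, 170))), -1) = Pow(Add(Rational(-1, 14699), Rational(-1, 340)), -1) = Pow(Rational(-15039, 4997660), -1) = Rational(-4997660, 15039)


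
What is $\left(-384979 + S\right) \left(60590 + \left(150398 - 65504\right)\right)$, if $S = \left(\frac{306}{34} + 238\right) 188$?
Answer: $-49252589812$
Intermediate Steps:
$S = 46436$ ($S = \left(306 \cdot \frac{1}{34} + 238\right) 188 = \left(9 + 238\right) 188 = 247 \cdot 188 = 46436$)
$\left(-384979 + S\right) \left(60590 + \left(150398 - 65504\right)\right) = \left(-384979 + 46436\right) \left(60590 + \left(150398 - 65504\right)\right) = - 338543 \left(60590 + 84894\right) = \left(-338543\right) 145484 = -49252589812$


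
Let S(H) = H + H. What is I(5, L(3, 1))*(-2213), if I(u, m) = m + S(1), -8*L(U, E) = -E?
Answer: -37621/8 ≈ -4702.6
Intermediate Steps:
L(U, E) = E/8 (L(U, E) = -(-1)*E/8 = E/8)
S(H) = 2*H
I(u, m) = 2 + m (I(u, m) = m + 2*1 = m + 2 = 2 + m)
I(5, L(3, 1))*(-2213) = (2 + (1/8)*1)*(-2213) = (2 + 1/8)*(-2213) = (17/8)*(-2213) = -37621/8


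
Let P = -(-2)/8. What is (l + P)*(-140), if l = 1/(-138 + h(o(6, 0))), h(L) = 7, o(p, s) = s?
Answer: -4445/131 ≈ -33.931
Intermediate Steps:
P = ¼ (P = -(-2)/8 = -2*(-⅛) = ¼ ≈ 0.25000)
l = -1/131 (l = 1/(-138 + 7) = 1/(-131) = -1/131 ≈ -0.0076336)
(l + P)*(-140) = (-1/131 + ¼)*(-140) = (127/524)*(-140) = -4445/131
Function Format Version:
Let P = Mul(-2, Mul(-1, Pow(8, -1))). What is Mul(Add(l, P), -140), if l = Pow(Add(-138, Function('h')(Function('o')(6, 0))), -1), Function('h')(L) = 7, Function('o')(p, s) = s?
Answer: Rational(-4445, 131) ≈ -33.931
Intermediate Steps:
P = Rational(1, 4) (P = Mul(-2, Mul(-1, Rational(1, 8))) = Mul(-2, Rational(-1, 8)) = Rational(1, 4) ≈ 0.25000)
l = Rational(-1, 131) (l = Pow(Add(-138, 7), -1) = Pow(-131, -1) = Rational(-1, 131) ≈ -0.0076336)
Mul(Add(l, P), -140) = Mul(Add(Rational(-1, 131), Rational(1, 4)), -140) = Mul(Rational(127, 524), -140) = Rational(-4445, 131)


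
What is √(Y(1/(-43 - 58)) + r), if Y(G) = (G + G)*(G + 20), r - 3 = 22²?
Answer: √4963849/101 ≈ 22.059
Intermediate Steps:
r = 487 (r = 3 + 22² = 3 + 484 = 487)
Y(G) = 2*G*(20 + G) (Y(G) = (2*G)*(20 + G) = 2*G*(20 + G))
√(Y(1/(-43 - 58)) + r) = √(2*(20 + 1/(-43 - 58))/(-43 - 58) + 487) = √(2*(20 + 1/(-101))/(-101) + 487) = √(2*(-1/101)*(20 - 1/101) + 487) = √(2*(-1/101)*(2019/101) + 487) = √(-4038/10201 + 487) = √(4963849/10201) = √4963849/101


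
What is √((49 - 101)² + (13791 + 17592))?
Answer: √34087 ≈ 184.63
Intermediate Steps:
√((49 - 101)² + (13791 + 17592)) = √((-52)² + 31383) = √(2704 + 31383) = √34087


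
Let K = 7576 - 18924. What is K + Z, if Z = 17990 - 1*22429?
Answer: -15787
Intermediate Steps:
K = -11348
Z = -4439 (Z = 17990 - 22429 = -4439)
K + Z = -11348 - 4439 = -15787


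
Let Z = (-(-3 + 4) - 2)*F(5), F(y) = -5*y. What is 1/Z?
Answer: 1/75 ≈ 0.013333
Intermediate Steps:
Z = 75 (Z = (-(-3 + 4) - 2)*(-5*5) = (-1*1 - 2)*(-25) = (-1 - 2)*(-25) = -3*(-25) = 75)
1/Z = 1/75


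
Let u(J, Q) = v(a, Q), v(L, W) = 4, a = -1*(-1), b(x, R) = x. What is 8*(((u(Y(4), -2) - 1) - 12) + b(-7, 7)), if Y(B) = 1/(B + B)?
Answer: -128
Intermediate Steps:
Y(B) = 1/(2*B)
a = 1
u(J, Q) = 4
8*(((u(Y(4), -2) - 1) - 12) + b(-7, 7)) = 8*(((4 - 1) - 12) - 7) = 8*((3 - 12) - 7) = 8*(-9 - 7) = 8*(-16) = -128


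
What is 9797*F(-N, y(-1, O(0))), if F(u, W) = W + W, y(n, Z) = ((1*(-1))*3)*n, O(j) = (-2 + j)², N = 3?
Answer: 58782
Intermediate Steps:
y(n, Z) = -3*n (y(n, Z) = (-1*3)*n = -3*n)
F(u, W) = 2*W
9797*F(-N, y(-1, O(0))) = 9797*(2*(-3*(-1))) = 9797*(2*3) = 9797*6 = 58782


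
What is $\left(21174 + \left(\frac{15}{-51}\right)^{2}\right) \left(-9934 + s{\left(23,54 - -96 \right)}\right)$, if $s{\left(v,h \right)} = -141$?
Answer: $- \frac{61652058325}{289} \approx -2.1333 \cdot 10^{8}$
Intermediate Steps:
$\left(21174 + \left(\frac{15}{-51}\right)^{2}\right) \left(-9934 + s{\left(23,54 - -96 \right)}\right) = \left(21174 + \left(\frac{15}{-51}\right)^{2}\right) \left(-9934 - 141\right) = \left(21174 + \left(15 \left(- \frac{1}{51}\right)\right)^{2}\right) \left(-10075\right) = \left(21174 + \left(- \frac{5}{17}\right)^{2}\right) \left(-10075\right) = \left(21174 + \frac{25}{289}\right) \left(-10075\right) = \frac{6119311}{289} \left(-10075\right) = - \frac{61652058325}{289}$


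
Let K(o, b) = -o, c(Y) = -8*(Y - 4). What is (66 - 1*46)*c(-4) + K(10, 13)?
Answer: 1270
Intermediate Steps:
c(Y) = 32 - 8*Y (c(Y) = -8*(-4 + Y) = 32 - 8*Y)
(66 - 1*46)*c(-4) + K(10, 13) = (66 - 1*46)*(32 - 8*(-4)) - 1*10 = (66 - 46)*(32 + 32) - 10 = 20*64 - 10 = 1280 - 10 = 1270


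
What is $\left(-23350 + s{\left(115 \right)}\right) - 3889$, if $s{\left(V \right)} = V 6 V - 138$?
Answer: $51973$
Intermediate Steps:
$s{\left(V \right)} = -138 + 6 V^{2}$ ($s{\left(V \right)} = 6 V V - 138 = 6 V^{2} - 138 = -138 + 6 V^{2}$)
$\left(-23350 + s{\left(115 \right)}\right) - 3889 = \left(-23350 - \left(138 - 6 \cdot 115^{2}\right)\right) - 3889 = \left(-23350 + \left(-138 + 6 \cdot 13225\right)\right) - 3889 = \left(-23350 + \left(-138 + 79350\right)\right) - 3889 = \left(-23350 + 79212\right) - 3889 = 55862 - 3889 = 51973$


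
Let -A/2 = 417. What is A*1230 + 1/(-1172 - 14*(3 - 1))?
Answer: -1230984001/1200 ≈ -1.0258e+6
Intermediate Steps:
A = -834 (A = -2*417 = -834)
A*1230 + 1/(-1172 - 14*(3 - 1)) = -834*1230 + 1/(-1172 - 14*(3 - 1)) = -1025820 + 1/(-1172 - 14*2) = -1025820 + 1/(-1172 - 28) = -1025820 + 1/(-1200) = -1025820 - 1/1200 = -1230984001/1200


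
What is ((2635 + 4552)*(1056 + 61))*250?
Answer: 2006969750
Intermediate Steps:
((2635 + 4552)*(1056 + 61))*250 = (7187*1117)*250 = 8027879*250 = 2006969750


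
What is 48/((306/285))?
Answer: 760/17 ≈ 44.706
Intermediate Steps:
48/((306/285)) = 48/((306*(1/285))) = 48/(102/95) = 48*(95/102) = 760/17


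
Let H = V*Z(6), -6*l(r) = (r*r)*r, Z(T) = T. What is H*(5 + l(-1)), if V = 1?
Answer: 31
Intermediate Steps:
l(r) = -r**3/6 (l(r) = -r*r*r/6 = -r**2*r/6 = -r**3/6)
H = 6 (H = 1*6 = 6)
H*(5 + l(-1)) = 6*(5 - 1/6*(-1)**3) = 6*(5 - 1/6*(-1)) = 6*(5 + 1/6) = 6*(31/6) = 31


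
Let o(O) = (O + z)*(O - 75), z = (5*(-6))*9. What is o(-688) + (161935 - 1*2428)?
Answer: 890461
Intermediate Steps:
z = -270 (z = -30*9 = -270)
o(O) = (-270 + O)*(-75 + O) (o(O) = (O - 270)*(O - 75) = (-270 + O)*(-75 + O))
o(-688) + (161935 - 1*2428) = (20250 + (-688)**2 - 345*(-688)) + (161935 - 1*2428) = (20250 + 473344 + 237360) + (161935 - 2428) = 730954 + 159507 = 890461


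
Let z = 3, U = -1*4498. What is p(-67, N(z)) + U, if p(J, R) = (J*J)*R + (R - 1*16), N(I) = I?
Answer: 8956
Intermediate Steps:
U = -4498
p(J, R) = -16 + R + R*J**2 (p(J, R) = J**2*R + (R - 16) = R*J**2 + (-16 + R) = -16 + R + R*J**2)
p(-67, N(z)) + U = (-16 + 3 + 3*(-67)**2) - 4498 = (-16 + 3 + 3*4489) - 4498 = (-16 + 3 + 13467) - 4498 = 13454 - 4498 = 8956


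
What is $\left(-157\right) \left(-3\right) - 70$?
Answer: $401$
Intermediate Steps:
$\left(-157\right) \left(-3\right) - 70 = 471 - 70 = 401$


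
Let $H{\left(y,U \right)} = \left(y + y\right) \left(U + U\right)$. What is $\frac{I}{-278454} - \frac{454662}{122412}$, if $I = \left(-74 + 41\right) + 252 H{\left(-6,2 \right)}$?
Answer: $- \frac{1737746075}{473418209} \approx -3.6706$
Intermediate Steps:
$H{\left(y,U \right)} = 4 U y$ ($H{\left(y,U \right)} = 2 y 2 U = 4 U y$)
$I = -12129$ ($I = \left(-74 + 41\right) + 252 \cdot 4 \cdot 2 \left(-6\right) = -33 + 252 \left(-48\right) = -33 - 12096 = -12129$)
$\frac{I}{-278454} - \frac{454662}{122412} = - \frac{12129}{-278454} - \frac{454662}{122412} = \left(-12129\right) \left(- \frac{1}{278454}\right) - \frac{75777}{20402} = \frac{4043}{92818} - \frac{75777}{20402} = - \frac{1737746075}{473418209}$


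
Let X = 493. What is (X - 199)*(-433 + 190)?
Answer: -71442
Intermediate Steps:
(X - 199)*(-433 + 190) = (493 - 199)*(-433 + 190) = 294*(-243) = -71442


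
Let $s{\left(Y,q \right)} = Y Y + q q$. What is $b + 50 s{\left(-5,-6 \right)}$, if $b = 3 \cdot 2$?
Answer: $3056$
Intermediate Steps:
$s{\left(Y,q \right)} = Y^{2} + q^{2}$
$b = 6$
$b + 50 s{\left(-5,-6 \right)} = 6 + 50 \left(\left(-5\right)^{2} + \left(-6\right)^{2}\right) = 6 + 50 \left(25 + 36\right) = 6 + 50 \cdot 61 = 6 + 3050 = 3056$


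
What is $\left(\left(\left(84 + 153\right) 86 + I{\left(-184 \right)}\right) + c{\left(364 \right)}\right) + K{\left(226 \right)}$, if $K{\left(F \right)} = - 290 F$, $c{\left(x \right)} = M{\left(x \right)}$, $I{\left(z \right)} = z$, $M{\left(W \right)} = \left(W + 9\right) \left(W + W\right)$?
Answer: $226202$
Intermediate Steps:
$M{\left(W \right)} = 2 W \left(9 + W\right)$ ($M{\left(W \right)} = \left(9 + W\right) 2 W = 2 W \left(9 + W\right)$)
$c{\left(x \right)} = 2 x \left(9 + x\right)$
$\left(\left(\left(84 + 153\right) 86 + I{\left(-184 \right)}\right) + c{\left(364 \right)}\right) + K{\left(226 \right)} = \left(\left(\left(84 + 153\right) 86 - 184\right) + 2 \cdot 364 \left(9 + 364\right)\right) - 65540 = \left(\left(237 \cdot 86 - 184\right) + 2 \cdot 364 \cdot 373\right) - 65540 = \left(\left(20382 - 184\right) + 271544\right) - 65540 = \left(20198 + 271544\right) - 65540 = 291742 - 65540 = 226202$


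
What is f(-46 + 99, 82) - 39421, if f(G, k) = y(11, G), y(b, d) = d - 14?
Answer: -39382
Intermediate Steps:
y(b, d) = -14 + d
f(G, k) = -14 + G
f(-46 + 99, 82) - 39421 = (-14 + (-46 + 99)) - 39421 = (-14 + 53) - 39421 = 39 - 39421 = -39382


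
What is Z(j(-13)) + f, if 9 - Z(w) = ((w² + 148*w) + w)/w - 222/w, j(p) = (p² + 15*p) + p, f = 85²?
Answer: 92538/13 ≈ 7118.3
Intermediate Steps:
f = 7225
j(p) = p² + 16*p
Z(w) = 9 + 222/w - (w² + 149*w)/w (Z(w) = 9 - (((w² + 148*w) + w)/w - 222/w) = 9 - ((w² + 149*w)/w - 222/w) = 9 - (-222/w + (w² + 149*w)/w) = 9 + (222/w - (w² + 149*w)/w) = 9 + 222/w - (w² + 149*w)/w)
Z(j(-13)) + f = (-140 - (-13)*(16 - 13) + 222/((-13*(16 - 13)))) + 7225 = (-140 - (-13)*3 + 222/((-13*3))) + 7225 = (-140 - 1*(-39) + 222/(-39)) + 7225 = (-140 + 39 + 222*(-1/39)) + 7225 = (-140 + 39 - 74/13) + 7225 = -1387/13 + 7225 = 92538/13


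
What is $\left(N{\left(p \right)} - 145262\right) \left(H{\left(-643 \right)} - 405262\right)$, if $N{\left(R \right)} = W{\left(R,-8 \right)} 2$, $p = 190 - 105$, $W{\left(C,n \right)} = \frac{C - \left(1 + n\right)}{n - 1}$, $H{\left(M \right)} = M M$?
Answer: $- \frac{3568282118}{3} \approx -1.1894 \cdot 10^{9}$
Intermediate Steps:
$H{\left(M \right)} = M^{2}$
$W{\left(C,n \right)} = \frac{-1 + C - n}{-1 + n}$
$p = 85$ ($p = 190 - 105 = 85$)
$N{\left(R \right)} = - \frac{14}{9} - \frac{2 R}{9}$ ($N{\left(R \right)} = \frac{-1 + R - -8}{-1 - 8} \cdot 2 = \frac{-1 + R + 8}{-9} \cdot 2 = - \frac{7 + R}{9} \cdot 2 = \left(- \frac{7}{9} - \frac{R}{9}\right) 2 = - \frac{14}{9} - \frac{2 R}{9}$)
$\left(N{\left(p \right)} - 145262\right) \left(H{\left(-643 \right)} - 405262\right) = \left(\left(- \frac{14}{9} - \frac{170}{9}\right) - 145262\right) \left(\left(-643\right)^{2} - 405262\right) = \left(\left(- \frac{14}{9} - \frac{170}{9}\right) - 145262\right) \left(413449 - 405262\right) = \left(- \frac{184}{9} - 145262\right) 8187 = \left(- \frac{1307542}{9}\right) 8187 = - \frac{3568282118}{3}$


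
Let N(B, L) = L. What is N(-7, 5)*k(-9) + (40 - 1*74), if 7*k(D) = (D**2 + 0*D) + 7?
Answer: 202/7 ≈ 28.857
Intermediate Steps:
k(D) = 1 + D**2/7 (k(D) = ((D**2 + 0*D) + 7)/7 = ((D**2 + 0) + 7)/7 = (D**2 + 7)/7 = (7 + D**2)/7 = 1 + D**2/7)
N(-7, 5)*k(-9) + (40 - 1*74) = 5*(1 + (1/7)*(-9)**2) + (40 - 1*74) = 5*(1 + (1/7)*81) + (40 - 74) = 5*(1 + 81/7) - 34 = 5*(88/7) - 34 = 440/7 - 34 = 202/7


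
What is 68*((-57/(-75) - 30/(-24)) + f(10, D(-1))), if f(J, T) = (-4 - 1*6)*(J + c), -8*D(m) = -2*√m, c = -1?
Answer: -149583/25 ≈ -5983.3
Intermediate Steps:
D(m) = √m/4 (D(m) = -(-1)*√m/4 = √m/4)
f(J, T) = 10 - 10*J (f(J, T) = (-4 - 1*6)*(J - 1) = (-4 - 6)*(-1 + J) = -10*(-1 + J) = 10 - 10*J)
68*((-57/(-75) - 30/(-24)) + f(10, D(-1))) = 68*((-57/(-75) - 30/(-24)) + (10 - 10*10)) = 68*((-57*(-1/75) - 30*(-1/24)) + (10 - 100)) = 68*((19/25 + 5/4) - 90) = 68*(201/100 - 90) = 68*(-8799/100) = -149583/25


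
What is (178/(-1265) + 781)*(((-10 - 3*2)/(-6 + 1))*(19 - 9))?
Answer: 31609184/1265 ≈ 24988.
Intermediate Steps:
(178/(-1265) + 781)*(((-10 - 3*2)/(-6 + 1))*(19 - 9)) = (178*(-1/1265) + 781)*(((-10 - 6)/(-5))*10) = (-178/1265 + 781)*(-16*(-1/5)*10) = 987787*((16/5)*10)/1265 = (987787/1265)*32 = 31609184/1265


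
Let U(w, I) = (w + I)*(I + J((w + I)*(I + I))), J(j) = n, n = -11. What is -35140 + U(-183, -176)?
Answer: 31993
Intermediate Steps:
J(j) = -11
U(w, I) = (-11 + I)*(I + w) (U(w, I) = (w + I)*(I - 11) = (I + w)*(-11 + I) = (-11 + I)*(I + w))
-35140 + U(-183, -176) = -35140 + ((-176)² - 11*(-176) - 11*(-183) - 176*(-183)) = -35140 + (30976 + 1936 + 2013 + 32208) = -35140 + 67133 = 31993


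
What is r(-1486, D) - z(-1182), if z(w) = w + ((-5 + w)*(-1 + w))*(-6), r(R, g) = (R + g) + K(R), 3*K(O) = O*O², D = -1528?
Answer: -3256108774/3 ≈ -1.0854e+9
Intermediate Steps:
K(O) = O³/3 (K(O) = (O*O²)/3 = O³/3)
r(R, g) = R + g + R³/3 (r(R, g) = (R + g) + R³/3 = R + g + R³/3)
z(w) = w - 6*(-1 + w)*(-5 + w) (z(w) = w + ((-1 + w)*(-5 + w))*(-6) = w - 6*(-1 + w)*(-5 + w))
r(-1486, D) - z(-1182) = (-1486 - 1528 + (⅓)*(-1486)³) - (-30 - 6*(-1182)² + 37*(-1182)) = (-1486 - 1528 + (⅓)*(-3281379256)) - (-30 - 6*1397124 - 43734) = (-1486 - 1528 - 3281379256/3) - (-30 - 8382744 - 43734) = -3281388298/3 - 1*(-8426508) = -3281388298/3 + 8426508 = -3256108774/3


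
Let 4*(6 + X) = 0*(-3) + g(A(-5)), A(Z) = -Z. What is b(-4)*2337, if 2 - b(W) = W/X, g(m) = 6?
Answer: 7790/3 ≈ 2596.7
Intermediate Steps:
X = -9/2 (X = -6 + (0*(-3) + 6)/4 = -6 + (0 + 6)/4 = -6 + (1/4)*6 = -6 + 3/2 = -9/2 ≈ -4.5000)
b(W) = 2 + 2*W/9 (b(W) = 2 - W/(-9/2) = 2 - W*(-2)/9 = 2 - (-2)*W/9 = 2 + 2*W/9)
b(-4)*2337 = (2 + (2/9)*(-4))*2337 = (2 - 8/9)*2337 = (10/9)*2337 = 7790/3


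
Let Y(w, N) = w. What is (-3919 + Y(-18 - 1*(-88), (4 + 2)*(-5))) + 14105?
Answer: 10256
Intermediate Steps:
(-3919 + Y(-18 - 1*(-88), (4 + 2)*(-5))) + 14105 = (-3919 + (-18 - 1*(-88))) + 14105 = (-3919 + (-18 + 88)) + 14105 = (-3919 + 70) + 14105 = -3849 + 14105 = 10256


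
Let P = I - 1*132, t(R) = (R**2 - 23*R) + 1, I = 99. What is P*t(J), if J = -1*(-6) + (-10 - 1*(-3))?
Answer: -825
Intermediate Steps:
J = -1 (J = 6 + (-10 + 3) = 6 - 7 = -1)
t(R) = 1 + R**2 - 23*R
P = -33 (P = 99 - 1*132 = 99 - 132 = -33)
P*t(J) = -33*(1 + (-1)**2 - 23*(-1)) = -33*(1 + 1 + 23) = -33*25 = -825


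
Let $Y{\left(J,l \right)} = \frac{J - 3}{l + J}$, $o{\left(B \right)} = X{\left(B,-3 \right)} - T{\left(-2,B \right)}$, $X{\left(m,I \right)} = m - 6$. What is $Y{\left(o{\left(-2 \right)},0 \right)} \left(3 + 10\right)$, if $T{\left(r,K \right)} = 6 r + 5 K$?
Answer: $\frac{143}{14} \approx 10.214$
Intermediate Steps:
$T{\left(r,K \right)} = 5 K + 6 r$
$X{\left(m,I \right)} = -6 + m$ ($X{\left(m,I \right)} = m - 6 = -6 + m$)
$o{\left(B \right)} = 6 - 4 B$ ($o{\left(B \right)} = \left(-6 + B\right) - \left(5 B + 6 \left(-2\right)\right) = \left(-6 + B\right) - \left(5 B - 12\right) = \left(-6 + B\right) - \left(-12 + 5 B\right) = 6 - 4 B$)
$Y{\left(J,l \right)} = \frac{-3 + J}{J + l}$
$Y{\left(o{\left(-2 \right)},0 \right)} \left(3 + 10\right) = \frac{-3 + \left(6 - -8\right)}{\left(6 - -8\right) + 0} \left(3 + 10\right) = \frac{-3 + \left(6 + 8\right)}{\left(6 + 8\right) + 0} \cdot 13 = \frac{-3 + 14}{14 + 0} \cdot 13 = \frac{1}{14} \cdot 11 \cdot 13 = \frac{11}{14} \cdot 13 = \frac{143}{14}$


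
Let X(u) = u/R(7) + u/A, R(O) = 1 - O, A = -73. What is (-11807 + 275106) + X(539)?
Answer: 115282381/438 ≈ 2.6320e+5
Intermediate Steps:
X(u) = -79*u/438 (X(u) = u/(1 - 1*7) + u/(-73) = u/(1 - 7) + u*(-1/73) = u/(-6) - u/73 = u*(-1/6) - u/73 = -u/6 - u/73 = -79*u/438)
(-11807 + 275106) + X(539) = (-11807 + 275106) - 79/438*539 = 263299 - 42581/438 = 115282381/438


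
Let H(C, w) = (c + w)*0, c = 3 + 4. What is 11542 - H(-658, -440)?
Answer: 11542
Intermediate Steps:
c = 7
H(C, w) = 0 (H(C, w) = (7 + w)*0 = 0)
11542 - H(-658, -440) = 11542 - 1*0 = 11542 + 0 = 11542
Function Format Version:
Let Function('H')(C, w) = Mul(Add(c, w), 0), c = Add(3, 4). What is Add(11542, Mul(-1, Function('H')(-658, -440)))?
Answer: 11542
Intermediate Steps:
c = 7
Function('H')(C, w) = 0 (Function('H')(C, w) = Mul(Add(7, w), 0) = 0)
Add(11542, Mul(-1, Function('H')(-658, -440))) = Add(11542, Mul(-1, 0)) = Add(11542, 0) = 11542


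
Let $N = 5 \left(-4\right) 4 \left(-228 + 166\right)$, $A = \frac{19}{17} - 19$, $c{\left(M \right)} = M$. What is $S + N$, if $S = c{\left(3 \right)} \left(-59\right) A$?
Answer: $\frac{138128}{17} \approx 8125.2$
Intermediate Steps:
$A = - \frac{304}{17}$ ($A = 19 \cdot \frac{1}{17} - 19 = \frac{19}{17} - 19 = - \frac{304}{17} \approx -17.882$)
$S = \frac{53808}{17}$ ($S = 3 \left(-59\right) \left(- \frac{304}{17}\right) = \left(-177\right) \left(- \frac{304}{17}\right) = \frac{53808}{17} \approx 3165.2$)
$N = 4960$ ($N = \left(-20\right) 4 \left(-62\right) = \left(-80\right) \left(-62\right) = 4960$)
$S + N = \frac{53808}{17} + 4960 = \frac{138128}{17}$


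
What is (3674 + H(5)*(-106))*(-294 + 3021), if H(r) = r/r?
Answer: 9729936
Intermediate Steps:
H(r) = 1
(3674 + H(5)*(-106))*(-294 + 3021) = (3674 + 1*(-106))*(-294 + 3021) = (3674 - 106)*2727 = 3568*2727 = 9729936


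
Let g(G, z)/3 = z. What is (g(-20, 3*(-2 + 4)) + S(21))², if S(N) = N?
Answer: 1521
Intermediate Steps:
g(G, z) = 3*z
(g(-20, 3*(-2 + 4)) + S(21))² = (3*(3*(-2 + 4)) + 21)² = (3*(3*2) + 21)² = (3*6 + 21)² = (18 + 21)² = 39² = 1521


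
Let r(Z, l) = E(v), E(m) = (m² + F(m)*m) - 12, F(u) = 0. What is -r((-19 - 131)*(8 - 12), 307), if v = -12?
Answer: -132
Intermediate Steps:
E(m) = -12 + m² (E(m) = (m² + 0*m) - 12 = (m² + 0) - 12 = m² - 12 = -12 + m²)
r(Z, l) = 132 (r(Z, l) = -12 + (-12)² = -12 + 144 = 132)
-r((-19 - 131)*(8 - 12), 307) = -1*132 = -132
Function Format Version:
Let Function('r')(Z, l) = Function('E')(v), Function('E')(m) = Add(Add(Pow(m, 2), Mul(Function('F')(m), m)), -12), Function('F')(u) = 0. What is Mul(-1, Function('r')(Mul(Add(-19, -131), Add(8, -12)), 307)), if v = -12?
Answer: -132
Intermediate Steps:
Function('E')(m) = Add(-12, Pow(m, 2)) (Function('E')(m) = Add(Add(Pow(m, 2), Mul(0, m)), -12) = Add(Add(Pow(m, 2), 0), -12) = Add(Pow(m, 2), -12) = Add(-12, Pow(m, 2)))
Function('r')(Z, l) = 132 (Function('r')(Z, l) = Add(-12, Pow(-12, 2)) = Add(-12, 144) = 132)
Mul(-1, Function('r')(Mul(Add(-19, -131), Add(8, -12)), 307)) = Mul(-1, 132) = -132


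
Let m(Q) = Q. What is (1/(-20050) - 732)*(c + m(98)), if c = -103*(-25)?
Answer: -39230554473/20050 ≈ -1.9566e+6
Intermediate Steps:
c = 2575 (c = -1*(-2575) = 2575)
(1/(-20050) - 732)*(c + m(98)) = (1/(-20050) - 732)*(2575 + 98) = (-1/20050 - 732)*2673 = -14676601/20050*2673 = -39230554473/20050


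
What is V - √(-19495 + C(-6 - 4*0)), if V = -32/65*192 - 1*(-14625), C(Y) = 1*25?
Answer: 944481/65 - I*√19470 ≈ 14530.0 - 139.53*I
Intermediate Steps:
C(Y) = 25
V = 944481/65 (V = -32*1/65*192 + 14625 = -32/65*192 + 14625 = -6144/65 + 14625 = 944481/65 ≈ 14530.)
V - √(-19495 + C(-6 - 4*0)) = 944481/65 - √(-19495 + 25) = 944481/65 - √(-19470) = 944481/65 - I*√19470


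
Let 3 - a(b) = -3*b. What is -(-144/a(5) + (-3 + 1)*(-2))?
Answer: 4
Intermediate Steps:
a(b) = 3 + 3*b (a(b) = 3 - (-3)*b = 3 + 3*b)
-(-144/a(5) + (-3 + 1)*(-2)) = -(-144/(3 + 3*5) + (-3 + 1)*(-2)) = -(-144/(3 + 15) - 2*(-2)) = -(-144/18 + 4) = -(-144*1/18 + 4) = -(-8 + 4) = -1*(-4) = 4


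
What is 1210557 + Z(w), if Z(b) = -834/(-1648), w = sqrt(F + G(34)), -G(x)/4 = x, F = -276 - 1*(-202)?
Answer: 997499385/824 ≈ 1.2106e+6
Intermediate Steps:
F = -74 (F = -276 + 202 = -74)
G(x) = -4*x
w = I*sqrt(210) (w = sqrt(-74 - 4*34) = sqrt(-74 - 136) = sqrt(-210) = I*sqrt(210) ≈ 14.491*I)
Z(b) = 417/824 (Z(b) = -834*(-1/1648) = 417/824)
1210557 + Z(w) = 1210557 + 417/824 = 997499385/824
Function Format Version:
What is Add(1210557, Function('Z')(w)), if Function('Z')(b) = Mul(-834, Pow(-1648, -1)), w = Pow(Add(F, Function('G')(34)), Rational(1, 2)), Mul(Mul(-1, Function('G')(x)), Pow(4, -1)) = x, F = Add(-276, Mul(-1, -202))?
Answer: Rational(997499385, 824) ≈ 1.2106e+6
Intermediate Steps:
F = -74 (F = Add(-276, 202) = -74)
Function('G')(x) = Mul(-4, x)
w = Mul(I, Pow(210, Rational(1, 2))) (w = Pow(Add(-74, Mul(-4, 34)), Rational(1, 2)) = Pow(Add(-74, -136), Rational(1, 2)) = Pow(-210, Rational(1, 2)) = Mul(I, Pow(210, Rational(1, 2))) ≈ Mul(14.491, I))
Function('Z')(b) = Rational(417, 824) (Function('Z')(b) = Mul(-834, Rational(-1, 1648)) = Rational(417, 824))
Add(1210557, Function('Z')(w)) = Add(1210557, Rational(417, 824)) = Rational(997499385, 824)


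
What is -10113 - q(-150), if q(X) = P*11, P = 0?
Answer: -10113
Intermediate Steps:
q(X) = 0 (q(X) = 0*11 = 0)
-10113 - q(-150) = -10113 - 1*0 = -10113 + 0 = -10113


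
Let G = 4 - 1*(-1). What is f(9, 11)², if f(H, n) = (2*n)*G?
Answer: 12100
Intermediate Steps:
G = 5 (G = 4 + 1 = 5)
f(H, n) = 10*n (f(H, n) = (2*n)*5 = 10*n)
f(9, 11)² = (10*11)² = 110² = 12100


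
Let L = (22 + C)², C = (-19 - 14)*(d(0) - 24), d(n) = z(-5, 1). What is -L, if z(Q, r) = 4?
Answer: -465124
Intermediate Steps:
d(n) = 4
C = 660 (C = (-19 - 14)*(4 - 24) = -33*(-20) = 660)
L = 465124 (L = (22 + 660)² = 682² = 465124)
-L = -1*465124 = -465124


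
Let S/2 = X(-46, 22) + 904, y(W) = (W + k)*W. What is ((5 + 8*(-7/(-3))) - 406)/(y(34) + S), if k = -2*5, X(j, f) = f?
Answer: -1147/8004 ≈ -0.14330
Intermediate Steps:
k = -10
y(W) = W*(-10 + W) (y(W) = (W - 10)*W = (-10 + W)*W = W*(-10 + W))
S = 1852 (S = 2*(22 + 904) = 2*926 = 1852)
((5 + 8*(-7/(-3))) - 406)/(y(34) + S) = ((5 + 8*(-7/(-3))) - 406)/(34*(-10 + 34) + 1852) = ((5 + 8*(-7*(-⅓))) - 406)/(34*24 + 1852) = ((5 + 8*(7/3)) - 406)/(816 + 1852) = ((5 + 56/3) - 406)/2668 = (71/3 - 406)*(1/2668) = -1147/3*1/2668 = -1147/8004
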